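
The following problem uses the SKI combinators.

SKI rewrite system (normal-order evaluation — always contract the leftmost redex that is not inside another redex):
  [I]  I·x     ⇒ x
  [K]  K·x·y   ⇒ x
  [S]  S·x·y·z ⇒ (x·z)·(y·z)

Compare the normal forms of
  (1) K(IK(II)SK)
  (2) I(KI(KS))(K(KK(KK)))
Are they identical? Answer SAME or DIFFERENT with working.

Term A:
  start: K(IK(II)SK)
  →1  K(K(II)SK)
  →2  K(IIK)
  →3  K(IK)
  →4  KK

Term B:
  start: I(KI(KS))(K(KK(KK)))
  →1  KI(KS)(K(KK(KK)))
  →2  I(K(KK(KK)))
  →3  K(KK(KK))
  →4  KK

Answer: SAME — A ⇓ KK, B ⇓ KK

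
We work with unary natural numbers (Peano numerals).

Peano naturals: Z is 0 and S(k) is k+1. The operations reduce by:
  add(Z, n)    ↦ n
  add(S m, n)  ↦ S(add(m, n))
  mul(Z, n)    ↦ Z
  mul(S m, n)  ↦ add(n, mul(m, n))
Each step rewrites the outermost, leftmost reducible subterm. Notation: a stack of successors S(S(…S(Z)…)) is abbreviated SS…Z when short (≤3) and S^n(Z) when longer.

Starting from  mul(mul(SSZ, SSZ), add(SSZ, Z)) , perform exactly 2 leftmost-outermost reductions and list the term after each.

Answer: after 2 steps: mul(S(add(SZ, mul(SZ, SSZ))), add(SSZ, Z))

Working:
  start: mul(mul(SSZ, SSZ), add(SSZ, Z))
  [1] mul(add(SSZ, mul(SZ, SSZ)), add(SSZ, Z))
  [2] mul(S(add(SZ, mul(SZ, SSZ))), add(SSZ, Z))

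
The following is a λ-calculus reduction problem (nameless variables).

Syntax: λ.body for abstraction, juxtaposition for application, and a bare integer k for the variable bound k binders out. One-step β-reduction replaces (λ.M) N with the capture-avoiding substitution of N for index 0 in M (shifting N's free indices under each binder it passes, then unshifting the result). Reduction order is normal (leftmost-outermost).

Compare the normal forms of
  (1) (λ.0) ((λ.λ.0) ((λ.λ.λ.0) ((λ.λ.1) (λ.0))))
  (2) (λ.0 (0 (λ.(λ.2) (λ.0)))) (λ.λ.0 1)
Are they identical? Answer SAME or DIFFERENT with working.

Term A:
  start: (λ.0) ((λ.λ.0) ((λ.λ.λ.0) ((λ.λ.1) (λ.0))))
  step 1: (λ.λ.0) ((λ.λ.λ.0) ((λ.λ.1) (λ.0)))
  step 2: λ.0

Term B:
  start: (λ.0 (0 (λ.(λ.2) (λ.0)))) (λ.λ.0 1)
  step 1: (λ.λ.0 1) ((λ.λ.0 1) (λ.(λ.λ.λ.0 1) (λ.0)))
  step 2: λ.0 ((λ.λ.0 1) (λ.(λ.λ.λ.0 1) (λ.0)))
  step 3: λ.0 (λ.0 (λ.(λ.λ.λ.0 1) (λ.0)))
  step 4: λ.0 (λ.0 (λ.λ.λ.0 1))

Answer: DIFFERENT — A ⇓ λ.0, B ⇓ λ.0 (λ.0 (λ.λ.λ.0 1))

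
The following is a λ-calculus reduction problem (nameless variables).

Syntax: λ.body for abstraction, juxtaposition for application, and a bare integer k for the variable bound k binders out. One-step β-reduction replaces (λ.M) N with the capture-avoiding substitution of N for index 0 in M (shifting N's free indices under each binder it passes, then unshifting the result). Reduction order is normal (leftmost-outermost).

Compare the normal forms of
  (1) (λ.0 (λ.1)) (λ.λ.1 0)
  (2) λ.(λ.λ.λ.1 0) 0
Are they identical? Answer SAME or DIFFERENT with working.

Term A:
  start: (λ.0 (λ.1)) (λ.λ.1 0)
  →1  (λ.λ.1 0) (λ.λ.λ.1 0)
  →2  λ.(λ.λ.λ.1 0) 0
  →3  λ.λ.λ.1 0

Term B:
  start: λ.(λ.λ.λ.1 0) 0
  →1  λ.λ.λ.1 0

Answer: SAME — A ⇓ λ.λ.λ.1 0, B ⇓ λ.λ.λ.1 0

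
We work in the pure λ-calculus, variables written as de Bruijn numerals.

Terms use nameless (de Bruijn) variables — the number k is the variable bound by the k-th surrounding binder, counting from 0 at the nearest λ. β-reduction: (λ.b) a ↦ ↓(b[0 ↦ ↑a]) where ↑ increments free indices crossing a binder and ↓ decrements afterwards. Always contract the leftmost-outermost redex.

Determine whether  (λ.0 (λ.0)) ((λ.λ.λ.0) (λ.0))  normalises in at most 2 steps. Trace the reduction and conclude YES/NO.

  start: (λ.0 (λ.0)) ((λ.λ.λ.0) (λ.0))
  step 1: (λ.λ.λ.0) (λ.0) (λ.0)
  step 2: (λ.λ.0) (λ.0)

Answer: NO — after 2 steps the term is (λ.λ.0) (λ.0), not yet normal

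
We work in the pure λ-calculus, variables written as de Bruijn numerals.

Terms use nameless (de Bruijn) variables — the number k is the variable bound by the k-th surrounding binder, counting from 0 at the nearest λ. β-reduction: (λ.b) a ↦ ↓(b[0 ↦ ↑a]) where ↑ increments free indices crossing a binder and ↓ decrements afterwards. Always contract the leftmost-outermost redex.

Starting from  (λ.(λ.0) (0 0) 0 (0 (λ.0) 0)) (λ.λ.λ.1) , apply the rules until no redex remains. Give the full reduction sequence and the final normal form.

Answer: normal form = λ.λ.λ.1  (in 5 steps)

Working:
  start: (λ.(λ.0) (0 0) 0 (0 (λ.0) 0)) (λ.λ.λ.1)
  step 1: (λ.0) ((λ.λ.λ.1) (λ.λ.λ.1)) (λ.λ.λ.1) ((λ.λ.λ.1) (λ.0) (λ.λ.λ.1))
  step 2: (λ.λ.λ.1) (λ.λ.λ.1) (λ.λ.λ.1) ((λ.λ.λ.1) (λ.0) (λ.λ.λ.1))
  step 3: (λ.λ.1) (λ.λ.λ.1) ((λ.λ.λ.1) (λ.0) (λ.λ.λ.1))
  step 4: (λ.λ.λ.λ.1) ((λ.λ.λ.1) (λ.0) (λ.λ.λ.1))
  step 5: λ.λ.λ.1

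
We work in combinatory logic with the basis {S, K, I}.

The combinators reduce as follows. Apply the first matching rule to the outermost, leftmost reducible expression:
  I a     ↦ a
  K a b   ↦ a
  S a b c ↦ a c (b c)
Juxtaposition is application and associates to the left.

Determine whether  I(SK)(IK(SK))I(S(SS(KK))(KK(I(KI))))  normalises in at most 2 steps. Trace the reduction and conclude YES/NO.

Answer: NO — after 2 steps the term is KI(IK(SK)I)(S(SS(KK))(KK(I(KI)))), not yet normal

Derivation:
  start: I(SK)(IK(SK))I(S(SS(KK))(KK(I(KI))))
  [1] SK(IK(SK))I(S(SS(KK))(KK(I(KI))))
  [2] KI(IK(SK)I)(S(SS(KK))(KK(I(KI))))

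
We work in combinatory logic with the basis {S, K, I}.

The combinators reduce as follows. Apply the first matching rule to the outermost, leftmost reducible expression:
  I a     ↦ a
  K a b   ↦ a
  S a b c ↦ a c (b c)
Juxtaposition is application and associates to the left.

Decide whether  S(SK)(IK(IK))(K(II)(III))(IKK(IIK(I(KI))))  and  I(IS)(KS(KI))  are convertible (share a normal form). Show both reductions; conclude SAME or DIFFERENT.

Term A:
  start: S(SK)(IK(IK))(K(II)(III))(IKK(IIK(I(KI))))
  [1] SK(K(II)(III))(IK(IK)(K(II)(III)))(IKK(IIK(I(KI))))
  [2] K(IK(IK)(K(II)(III)))(K(II)(III)(IK(IK)(K(II)(III))))(IKK(IIK(I(KI))))
  [3] IK(IK)(K(II)(III))(IKK(IIK(I(KI))))
  [4] K(IK)(K(II)(III))(IKK(IIK(I(KI))))
  [5] IK(IKK(IIK(I(KI))))
  [6] K(IKK(IIK(I(KI))))
  [7] K(KK(IIK(I(KI))))
  [8] KK

Term B:
  start: I(IS)(KS(KI))
  [1] IS(KS(KI))
  [2] S(KS(KI))
  [3] SS

Answer: DIFFERENT — A ⇓ KK, B ⇓ SS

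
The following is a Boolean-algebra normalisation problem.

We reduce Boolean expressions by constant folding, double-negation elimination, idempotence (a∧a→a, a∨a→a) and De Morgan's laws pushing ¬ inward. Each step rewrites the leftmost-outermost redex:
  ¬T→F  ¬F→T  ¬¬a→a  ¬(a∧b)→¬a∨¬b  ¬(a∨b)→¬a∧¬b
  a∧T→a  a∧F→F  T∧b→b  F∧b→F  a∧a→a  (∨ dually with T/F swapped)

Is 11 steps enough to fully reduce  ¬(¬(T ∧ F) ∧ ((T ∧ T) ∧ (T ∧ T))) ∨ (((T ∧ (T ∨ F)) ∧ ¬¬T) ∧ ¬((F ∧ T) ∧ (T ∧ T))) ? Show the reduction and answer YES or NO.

Answer: NO — after 11 steps the term is ((T ∨ F) ∧ ¬¬T) ∧ ¬((F ∧ T) ∧ (T ∧ T)), not yet normal

Reduction:
  start: ¬(¬(T ∧ F) ∧ ((T ∧ T) ∧ (T ∧ T))) ∨ (((T ∧ (T ∨ F)) ∧ ¬¬T) ∧ ¬((F ∧ T) ∧ (T ∧ T)))
  step 1: (¬¬(T ∧ F) ∨ ¬((T ∧ T) ∧ (T ∧ T))) ∨ (((T ∧ (T ∨ F)) ∧ ¬¬T) ∧ ¬((F ∧ T) ∧ (T ∧ T)))
  step 2: ((T ∧ F) ∨ ¬((T ∧ T) ∧ (T ∧ T))) ∨ (((T ∧ (T ∨ F)) ∧ ¬¬T) ∧ ¬((F ∧ T) ∧ (T ∧ T)))
  step 3: (F ∨ ¬((T ∧ T) ∧ (T ∧ T))) ∨ (((T ∧ (T ∨ F)) ∧ ¬¬T) ∧ ¬((F ∧ T) ∧ (T ∧ T)))
  step 4: ¬((T ∧ T) ∧ (T ∧ T)) ∨ (((T ∧ (T ∨ F)) ∧ ¬¬T) ∧ ¬((F ∧ T) ∧ (T ∧ T)))
  step 5: (¬(T ∧ T) ∨ ¬(T ∧ T)) ∨ (((T ∧ (T ∨ F)) ∧ ¬¬T) ∧ ¬((F ∧ T) ∧ (T ∧ T)))
  step 6: ¬(T ∧ T) ∨ (((T ∧ (T ∨ F)) ∧ ¬¬T) ∧ ¬((F ∧ T) ∧ (T ∧ T)))
  step 7: (¬T ∨ ¬T) ∨ (((T ∧ (T ∨ F)) ∧ ¬¬T) ∧ ¬((F ∧ T) ∧ (T ∧ T)))
  step 8: ¬T ∨ (((T ∧ (T ∨ F)) ∧ ¬¬T) ∧ ¬((F ∧ T) ∧ (T ∧ T)))
  step 9: F ∨ (((T ∧ (T ∨ F)) ∧ ¬¬T) ∧ ¬((F ∧ T) ∧ (T ∧ T)))
  step 10: ((T ∧ (T ∨ F)) ∧ ¬¬T) ∧ ¬((F ∧ T) ∧ (T ∧ T))
  step 11: ((T ∨ F) ∧ ¬¬T) ∧ ¬((F ∧ T) ∧ (T ∧ T))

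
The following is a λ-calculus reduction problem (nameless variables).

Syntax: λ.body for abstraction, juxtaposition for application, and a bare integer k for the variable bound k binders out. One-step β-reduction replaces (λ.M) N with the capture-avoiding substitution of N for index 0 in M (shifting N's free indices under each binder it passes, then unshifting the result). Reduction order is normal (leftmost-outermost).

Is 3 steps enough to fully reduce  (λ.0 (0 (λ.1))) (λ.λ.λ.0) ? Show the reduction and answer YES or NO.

  start: (λ.0 (0 (λ.1))) (λ.λ.λ.0)
  →1  (λ.λ.λ.0) ((λ.λ.λ.0) (λ.λ.λ.λ.0))
  →2  λ.λ.0

Answer: YES — reaches normal form λ.λ.0 in 2 ≤ 3 steps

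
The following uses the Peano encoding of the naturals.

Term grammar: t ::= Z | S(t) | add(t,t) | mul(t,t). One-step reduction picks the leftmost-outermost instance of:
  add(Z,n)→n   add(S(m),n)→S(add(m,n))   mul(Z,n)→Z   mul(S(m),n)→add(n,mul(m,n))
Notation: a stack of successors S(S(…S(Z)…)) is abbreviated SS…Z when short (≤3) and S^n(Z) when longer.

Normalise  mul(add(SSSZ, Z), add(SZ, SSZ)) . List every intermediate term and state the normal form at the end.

Answer: normal form = S^9(Z)  (in 26 steps)

Derivation:
  start: mul(add(SSSZ, Z), add(SZ, SSZ))
  step 1: mul(S(add(SSZ, Z)), add(SZ, SSZ))
  step 2: add(add(SZ, SSZ), mul(add(SSZ, Z), add(SZ, SSZ)))
  step 3: add(S(add(Z, SSZ)), mul(add(SSZ, Z), add(SZ, SSZ)))
  step 4: S(add(add(Z, SSZ), mul(add(SSZ, Z), add(SZ, SSZ))))
  step 5: S(add(SSZ, mul(add(SSZ, Z), add(SZ, SSZ))))
  step 6: S(S(add(SZ, mul(add(SSZ, Z), add(SZ, SSZ)))))
  step 7: S(S(S(add(Z, mul(add(SSZ, Z), add(SZ, SSZ))))))
  step 8: S(S(S(mul(add(SSZ, Z), add(SZ, SSZ)))))
  step 9: S(S(S(mul(S(add(SZ, Z)), add(SZ, SSZ)))))
  step 10: S(S(S(add(add(SZ, SSZ), mul(add(SZ, Z), add(SZ, SSZ))))))
  step 11: S(S(S(add(S(add(Z, SSZ)), mul(add(SZ, Z), add(SZ, SSZ))))))
  step 12: S(S(S(S(add(add(Z, SSZ), mul(add(SZ, Z), add(SZ, SSZ)))))))
  step 13: S(S(S(S(add(SSZ, mul(add(SZ, Z), add(SZ, SSZ)))))))
  step 14: S(S(S(S(S(add(SZ, mul(add(SZ, Z), add(SZ, SSZ))))))))
  step 15: S(S(S(S(S(S(add(Z, mul(add(SZ, Z), add(SZ, SSZ)))))))))
  step 16: S(S(S(S(S(S(mul(add(SZ, Z), add(SZ, SSZ))))))))
  step 17: S(S(S(S(S(S(mul(S(add(Z, Z)), add(SZ, SSZ))))))))
  step 18: S(S(S(S(S(S(add(add(SZ, SSZ), mul(add(Z, Z), add(SZ, SSZ)))))))))
  step 19: S(S(S(S(S(S(add(S(add(Z, SSZ)), mul(add(Z, Z), add(SZ, SSZ)))))))))
  step 20: S(S(S(S(S(S(S(add(add(Z, SSZ), mul(add(Z, Z), add(SZ, SSZ))))))))))
  step 21: S(S(S(S(S(S(S(add(SSZ, mul(add(Z, Z), add(SZ, SSZ))))))))))
  step 22: S(S(S(S(S(S(S(S(add(SZ, mul(add(Z, Z), add(SZ, SSZ)))))))))))
  step 23: S(S(S(S(S(S(S(S(S(add(Z, mul(add(Z, Z), add(SZ, SSZ))))))))))))
  step 24: S(S(S(S(S(S(S(S(S(mul(add(Z, Z), add(SZ, SSZ)))))))))))
  step 25: S(S(S(S(S(S(S(S(S(mul(Z, add(SZ, SSZ)))))))))))
  step 26: S^9(Z)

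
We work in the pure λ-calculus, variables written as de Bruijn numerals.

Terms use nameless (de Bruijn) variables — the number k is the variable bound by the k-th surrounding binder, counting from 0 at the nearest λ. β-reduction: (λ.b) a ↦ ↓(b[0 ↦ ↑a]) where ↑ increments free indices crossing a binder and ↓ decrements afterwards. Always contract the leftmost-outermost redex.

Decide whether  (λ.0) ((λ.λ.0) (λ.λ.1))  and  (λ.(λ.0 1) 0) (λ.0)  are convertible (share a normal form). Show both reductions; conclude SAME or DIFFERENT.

Answer: SAME — A ⇓ λ.0, B ⇓ λ.0

Reduction:
Term A:
  start: (λ.0) ((λ.λ.0) (λ.λ.1))
  [1] (λ.λ.0) (λ.λ.1)
  [2] λ.0

Term B:
  start: (λ.(λ.0 1) 0) (λ.0)
  [1] (λ.0 (λ.0)) (λ.0)
  [2] (λ.0) (λ.0)
  [3] λ.0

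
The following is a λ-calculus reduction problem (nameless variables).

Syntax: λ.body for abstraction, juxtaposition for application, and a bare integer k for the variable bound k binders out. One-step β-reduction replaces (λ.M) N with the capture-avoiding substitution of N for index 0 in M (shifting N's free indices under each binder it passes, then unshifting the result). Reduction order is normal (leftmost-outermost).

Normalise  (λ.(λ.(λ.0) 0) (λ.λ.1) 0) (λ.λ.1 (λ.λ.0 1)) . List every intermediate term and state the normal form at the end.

Answer: normal form = λ.λ.λ.1 (λ.λ.0 1)  (in 4 steps)

Derivation:
  start: (λ.(λ.(λ.0) 0) (λ.λ.1) 0) (λ.λ.1 (λ.λ.0 1))
  step 1: (λ.(λ.0) 0) (λ.λ.1) (λ.λ.1 (λ.λ.0 1))
  step 2: (λ.0) (λ.λ.1) (λ.λ.1 (λ.λ.0 1))
  step 3: (λ.λ.1) (λ.λ.1 (λ.λ.0 1))
  step 4: λ.λ.λ.1 (λ.λ.0 1)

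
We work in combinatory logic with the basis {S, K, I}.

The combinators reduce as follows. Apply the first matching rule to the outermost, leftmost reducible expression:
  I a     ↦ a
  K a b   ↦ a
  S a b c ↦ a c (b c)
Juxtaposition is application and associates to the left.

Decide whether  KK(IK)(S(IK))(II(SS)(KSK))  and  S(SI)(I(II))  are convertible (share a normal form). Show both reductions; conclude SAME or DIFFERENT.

Term A:
  start: KK(IK)(S(IK))(II(SS)(KSK))
  →1  K(S(IK))(II(SS)(KSK))
  →2  S(IK)
  →3  SK

Term B:
  start: S(SI)(I(II))
  →1  S(SI)(II)
  →2  S(SI)I

Answer: DIFFERENT — A ⇓ SK, B ⇓ S(SI)I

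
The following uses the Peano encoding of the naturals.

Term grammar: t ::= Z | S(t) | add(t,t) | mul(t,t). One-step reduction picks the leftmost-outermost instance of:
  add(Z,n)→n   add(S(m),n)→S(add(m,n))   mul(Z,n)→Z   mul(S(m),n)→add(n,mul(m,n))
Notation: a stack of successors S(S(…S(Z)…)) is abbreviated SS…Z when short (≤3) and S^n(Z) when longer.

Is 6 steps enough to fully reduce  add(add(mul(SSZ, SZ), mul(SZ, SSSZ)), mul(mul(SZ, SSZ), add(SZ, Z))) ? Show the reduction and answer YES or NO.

Answer: NO — after 6 steps the term is S(add(add(add(SZ, mul(Z, SZ)), mul(SZ, SSSZ)), mul(mul(SZ, SSZ), add(SZ, Z)))), not yet normal

Working:
  start: add(add(mul(SSZ, SZ), mul(SZ, SSSZ)), mul(mul(SZ, SSZ), add(SZ, Z)))
  [1] add(add(add(SZ, mul(SZ, SZ)), mul(SZ, SSSZ)), mul(mul(SZ, SSZ), add(SZ, Z)))
  [2] add(add(S(add(Z, mul(SZ, SZ))), mul(SZ, SSSZ)), mul(mul(SZ, SSZ), add(SZ, Z)))
  [3] add(S(add(add(Z, mul(SZ, SZ)), mul(SZ, SSSZ))), mul(mul(SZ, SSZ), add(SZ, Z)))
  [4] S(add(add(add(Z, mul(SZ, SZ)), mul(SZ, SSSZ)), mul(mul(SZ, SSZ), add(SZ, Z))))
  [5] S(add(add(mul(SZ, SZ), mul(SZ, SSSZ)), mul(mul(SZ, SSZ), add(SZ, Z))))
  [6] S(add(add(add(SZ, mul(Z, SZ)), mul(SZ, SSSZ)), mul(mul(SZ, SSZ), add(SZ, Z))))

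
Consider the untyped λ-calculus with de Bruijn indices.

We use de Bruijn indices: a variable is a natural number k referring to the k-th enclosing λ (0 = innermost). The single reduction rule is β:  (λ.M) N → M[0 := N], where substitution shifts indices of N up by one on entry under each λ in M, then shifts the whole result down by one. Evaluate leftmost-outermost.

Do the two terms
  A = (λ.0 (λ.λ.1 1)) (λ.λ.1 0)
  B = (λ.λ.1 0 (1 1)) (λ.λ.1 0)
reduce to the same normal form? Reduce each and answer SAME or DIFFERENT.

Term A:
  start: (λ.0 (λ.λ.1 1)) (λ.λ.1 0)
  step 1: (λ.λ.1 0) (λ.λ.1 1)
  step 2: λ.(λ.λ.1 1) 0
  step 3: λ.λ.1 1

Term B:
  start: (λ.λ.1 0 (1 1)) (λ.λ.1 0)
  step 1: λ.(λ.λ.1 0) 0 ((λ.λ.1 0) (λ.λ.1 0))
  step 2: λ.(λ.1 0) ((λ.λ.1 0) (λ.λ.1 0))
  step 3: λ.0 ((λ.λ.1 0) (λ.λ.1 0))
  step 4: λ.0 (λ.(λ.λ.1 0) 0)
  step 5: λ.0 (λ.λ.1 0)

Answer: DIFFERENT — A ⇓ λ.λ.1 1, B ⇓ λ.0 (λ.λ.1 0)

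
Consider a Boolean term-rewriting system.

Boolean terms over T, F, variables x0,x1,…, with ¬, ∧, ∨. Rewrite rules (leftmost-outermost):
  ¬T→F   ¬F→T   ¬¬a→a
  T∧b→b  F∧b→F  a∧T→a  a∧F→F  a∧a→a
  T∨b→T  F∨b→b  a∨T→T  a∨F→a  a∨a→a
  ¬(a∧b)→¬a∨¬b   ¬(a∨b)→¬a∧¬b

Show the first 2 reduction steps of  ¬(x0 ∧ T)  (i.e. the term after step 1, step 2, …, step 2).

Answer: after 2 steps: ¬x0 ∨ F

Derivation:
  start: ¬(x0 ∧ T)
  step 1: ¬x0 ∨ ¬T
  step 2: ¬x0 ∨ F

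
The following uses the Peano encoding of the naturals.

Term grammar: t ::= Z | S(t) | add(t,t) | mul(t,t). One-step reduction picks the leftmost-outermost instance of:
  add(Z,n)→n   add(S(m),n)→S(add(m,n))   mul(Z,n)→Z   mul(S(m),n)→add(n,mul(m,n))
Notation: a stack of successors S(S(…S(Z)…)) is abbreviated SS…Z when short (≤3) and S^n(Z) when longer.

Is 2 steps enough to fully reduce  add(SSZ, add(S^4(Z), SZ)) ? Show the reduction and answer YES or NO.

Answer: NO — after 2 steps the term is S(S(add(Z, add(S^4(Z), SZ)))), not yet normal

Working:
  start: add(SSZ, add(S^4(Z), SZ))
  →1  S(add(SZ, add(S^4(Z), SZ)))
  →2  S(S(add(Z, add(S^4(Z), SZ))))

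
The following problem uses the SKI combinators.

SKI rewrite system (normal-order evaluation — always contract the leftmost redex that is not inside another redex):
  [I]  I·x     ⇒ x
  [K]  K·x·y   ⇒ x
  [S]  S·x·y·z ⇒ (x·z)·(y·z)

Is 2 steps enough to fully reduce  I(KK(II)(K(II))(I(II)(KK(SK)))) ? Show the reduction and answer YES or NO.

Answer: NO — after 2 steps the term is K(K(II))(I(II)(KK(SK))), not yet normal

Reduction:
  start: I(KK(II)(K(II))(I(II)(KK(SK))))
  →1  KK(II)(K(II))(I(II)(KK(SK)))
  →2  K(K(II))(I(II)(KK(SK)))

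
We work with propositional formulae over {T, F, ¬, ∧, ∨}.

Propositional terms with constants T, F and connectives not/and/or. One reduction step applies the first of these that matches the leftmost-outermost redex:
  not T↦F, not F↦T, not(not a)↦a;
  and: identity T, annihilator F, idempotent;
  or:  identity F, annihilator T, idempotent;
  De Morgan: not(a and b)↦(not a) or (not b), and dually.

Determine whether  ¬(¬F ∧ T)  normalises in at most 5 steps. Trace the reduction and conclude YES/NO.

Answer: YES — reaches normal form F in 4 ≤ 5 steps

Working:
  start: ¬(¬F ∧ T)
  [1] ¬¬F ∨ ¬T
  [2] F ∨ ¬T
  [3] ¬T
  [4] F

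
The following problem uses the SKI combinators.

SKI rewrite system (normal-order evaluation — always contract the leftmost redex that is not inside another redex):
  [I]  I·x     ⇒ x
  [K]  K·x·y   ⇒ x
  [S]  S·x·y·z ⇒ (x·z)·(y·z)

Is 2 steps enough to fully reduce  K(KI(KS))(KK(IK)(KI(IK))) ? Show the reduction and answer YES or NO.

  start: K(KI(KS))(KK(IK)(KI(IK)))
  [1] KI(KS)
  [2] I

Answer: YES — reaches normal form I in 2 ≤ 2 steps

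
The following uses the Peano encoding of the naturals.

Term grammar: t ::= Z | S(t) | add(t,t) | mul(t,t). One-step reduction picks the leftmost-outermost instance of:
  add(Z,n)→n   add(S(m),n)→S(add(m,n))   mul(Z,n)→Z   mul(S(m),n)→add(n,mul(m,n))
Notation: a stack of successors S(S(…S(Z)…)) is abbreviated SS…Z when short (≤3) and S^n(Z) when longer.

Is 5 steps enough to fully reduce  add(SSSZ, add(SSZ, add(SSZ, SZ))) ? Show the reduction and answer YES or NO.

Answer: NO — after 5 steps the term is S(S(S(S(add(SZ, add(SSZ, SZ)))))), not yet normal

Derivation:
  start: add(SSSZ, add(SSZ, add(SSZ, SZ)))
  [1] S(add(SSZ, add(SSZ, add(SSZ, SZ))))
  [2] S(S(add(SZ, add(SSZ, add(SSZ, SZ)))))
  [3] S(S(S(add(Z, add(SSZ, add(SSZ, SZ))))))
  [4] S(S(S(add(SSZ, add(SSZ, SZ)))))
  [5] S(S(S(S(add(SZ, add(SSZ, SZ))))))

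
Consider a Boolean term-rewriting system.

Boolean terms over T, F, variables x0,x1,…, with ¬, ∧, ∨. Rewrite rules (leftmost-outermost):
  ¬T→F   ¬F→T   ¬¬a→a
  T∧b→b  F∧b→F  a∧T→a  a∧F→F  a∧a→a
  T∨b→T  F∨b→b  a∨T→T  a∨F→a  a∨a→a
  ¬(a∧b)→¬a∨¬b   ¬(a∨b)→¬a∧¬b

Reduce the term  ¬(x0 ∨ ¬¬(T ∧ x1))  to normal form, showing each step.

  start: ¬(x0 ∨ ¬¬(T ∧ x1))
  step 1: ¬x0 ∧ ¬¬¬(T ∧ x1)
  step 2: ¬x0 ∧ ¬(T ∧ x1)
  step 3: ¬x0 ∧ (¬T ∨ ¬x1)
  step 4: ¬x0 ∧ (F ∨ ¬x1)
  step 5: ¬x0 ∧ ¬x1

Answer: normal form = ¬x0 ∧ ¬x1  (in 5 steps)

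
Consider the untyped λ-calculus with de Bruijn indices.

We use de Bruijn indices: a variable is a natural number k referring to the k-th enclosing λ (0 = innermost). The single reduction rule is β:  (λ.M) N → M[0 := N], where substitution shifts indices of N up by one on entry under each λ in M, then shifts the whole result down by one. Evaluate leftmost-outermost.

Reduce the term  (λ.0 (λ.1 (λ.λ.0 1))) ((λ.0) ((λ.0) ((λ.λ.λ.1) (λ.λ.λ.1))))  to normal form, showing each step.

  start: (λ.0 (λ.1 (λ.λ.0 1))) ((λ.0) ((λ.0) ((λ.λ.λ.1) (λ.λ.λ.1))))
  →1  (λ.0) ((λ.0) ((λ.λ.λ.1) (λ.λ.λ.1))) (λ.(λ.0) ((λ.0) ((λ.λ.λ.1) (λ.λ.λ.1))) (λ.λ.0 1))
  →2  (λ.0) ((λ.λ.λ.1) (λ.λ.λ.1)) (λ.(λ.0) ((λ.0) ((λ.λ.λ.1) (λ.λ.λ.1))) (λ.λ.0 1))
  →3  (λ.λ.λ.1) (λ.λ.λ.1) (λ.(λ.0) ((λ.0) ((λ.λ.λ.1) (λ.λ.λ.1))) (λ.λ.0 1))
  →4  (λ.λ.1) (λ.(λ.0) ((λ.0) ((λ.λ.λ.1) (λ.λ.λ.1))) (λ.λ.0 1))
  →5  λ.λ.(λ.0) ((λ.0) ((λ.λ.λ.1) (λ.λ.λ.1))) (λ.λ.0 1)
  →6  λ.λ.(λ.0) ((λ.λ.λ.1) (λ.λ.λ.1)) (λ.λ.0 1)
  →7  λ.λ.(λ.λ.λ.1) (λ.λ.λ.1) (λ.λ.0 1)
  →8  λ.λ.(λ.λ.1) (λ.λ.0 1)
  →9  λ.λ.λ.λ.λ.0 1

Answer: normal form = λ.λ.λ.λ.λ.0 1  (in 9 steps)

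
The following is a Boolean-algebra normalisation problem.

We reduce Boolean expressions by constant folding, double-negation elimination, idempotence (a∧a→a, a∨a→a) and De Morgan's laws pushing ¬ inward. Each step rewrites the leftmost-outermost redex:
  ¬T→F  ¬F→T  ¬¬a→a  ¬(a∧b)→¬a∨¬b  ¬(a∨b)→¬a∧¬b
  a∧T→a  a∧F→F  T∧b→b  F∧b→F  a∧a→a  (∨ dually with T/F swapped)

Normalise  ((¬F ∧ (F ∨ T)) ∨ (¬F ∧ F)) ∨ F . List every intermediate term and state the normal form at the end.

Answer: normal form = T  (in 5 steps)

Derivation:
  start: ((¬F ∧ (F ∨ T)) ∨ (¬F ∧ F)) ∨ F
  →1  (¬F ∧ (F ∨ T)) ∨ (¬F ∧ F)
  →2  (T ∧ (F ∨ T)) ∨ (¬F ∧ F)
  →3  (F ∨ T) ∨ (¬F ∧ F)
  →4  T ∨ (¬F ∧ F)
  →5  T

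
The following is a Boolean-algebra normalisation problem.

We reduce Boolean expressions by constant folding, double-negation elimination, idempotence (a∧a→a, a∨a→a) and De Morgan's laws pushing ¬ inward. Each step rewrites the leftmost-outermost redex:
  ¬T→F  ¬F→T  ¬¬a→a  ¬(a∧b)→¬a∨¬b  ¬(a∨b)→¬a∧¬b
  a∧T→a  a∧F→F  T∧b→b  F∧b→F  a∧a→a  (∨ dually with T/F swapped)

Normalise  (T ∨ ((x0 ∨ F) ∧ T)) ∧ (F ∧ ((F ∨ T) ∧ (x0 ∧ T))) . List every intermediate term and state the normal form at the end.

  start: (T ∨ ((x0 ∨ F) ∧ T)) ∧ (F ∧ ((F ∨ T) ∧ (x0 ∧ T)))
  [1] T ∧ (F ∧ ((F ∨ T) ∧ (x0 ∧ T)))
  [2] F ∧ ((F ∨ T) ∧ (x0 ∧ T))
  [3] F

Answer: normal form = F  (in 3 steps)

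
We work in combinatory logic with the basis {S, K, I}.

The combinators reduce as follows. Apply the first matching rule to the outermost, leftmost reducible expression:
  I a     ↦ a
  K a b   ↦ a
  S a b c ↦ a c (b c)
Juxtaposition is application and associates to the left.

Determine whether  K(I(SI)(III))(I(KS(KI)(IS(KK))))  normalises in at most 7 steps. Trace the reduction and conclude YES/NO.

Answer: YES — reaches normal form SII in 4 ≤ 7 steps

Working:
  start: K(I(SI)(III))(I(KS(KI)(IS(KK))))
  step 1: I(SI)(III)
  step 2: SI(III)
  step 3: SI(II)
  step 4: SII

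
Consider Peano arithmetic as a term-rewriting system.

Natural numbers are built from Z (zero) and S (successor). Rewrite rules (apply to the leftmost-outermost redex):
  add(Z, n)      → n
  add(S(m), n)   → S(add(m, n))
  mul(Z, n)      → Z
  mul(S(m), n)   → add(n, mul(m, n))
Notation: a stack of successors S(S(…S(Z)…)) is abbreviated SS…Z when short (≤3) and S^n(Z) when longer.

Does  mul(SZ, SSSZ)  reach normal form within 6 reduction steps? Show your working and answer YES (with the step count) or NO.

  start: mul(SZ, SSSZ)
  →1  add(SSSZ, mul(Z, SSSZ))
  →2  S(add(SSZ, mul(Z, SSSZ)))
  →3  S(S(add(SZ, mul(Z, SSSZ))))
  →4  S(S(S(add(Z, mul(Z, SSSZ)))))
  →5  S(S(S(mul(Z, SSSZ))))
  →6  SSSZ

Answer: YES — reaches normal form SSSZ in 6 ≤ 6 steps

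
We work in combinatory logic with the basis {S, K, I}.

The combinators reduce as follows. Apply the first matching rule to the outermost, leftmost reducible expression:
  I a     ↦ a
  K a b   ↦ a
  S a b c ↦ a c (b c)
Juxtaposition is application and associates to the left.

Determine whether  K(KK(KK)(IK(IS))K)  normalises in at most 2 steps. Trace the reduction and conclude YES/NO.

Answer: NO — after 2 steps the term is K(IK(IS)), not yet normal

Reduction:
  start: K(KK(KK)(IK(IS))K)
  [1] K(K(IK(IS))K)
  [2] K(IK(IS))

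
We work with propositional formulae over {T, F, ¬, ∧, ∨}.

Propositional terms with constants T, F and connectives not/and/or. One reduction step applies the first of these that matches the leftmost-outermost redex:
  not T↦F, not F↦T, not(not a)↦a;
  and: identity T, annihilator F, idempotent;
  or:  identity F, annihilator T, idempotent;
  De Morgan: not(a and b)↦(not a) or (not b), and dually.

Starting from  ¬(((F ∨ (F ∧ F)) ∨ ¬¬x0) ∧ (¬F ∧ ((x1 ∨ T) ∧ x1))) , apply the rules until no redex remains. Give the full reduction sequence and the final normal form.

Answer: normal form = ¬x0 ∨ ¬x1  (in 18 steps)

Reduction:
  start: ¬(((F ∨ (F ∧ F)) ∨ ¬¬x0) ∧ (¬F ∧ ((x1 ∨ T) ∧ x1)))
  step 1: ¬((F ∨ (F ∧ F)) ∨ ¬¬x0) ∨ ¬(¬F ∧ ((x1 ∨ T) ∧ x1))
  step 2: (¬(F ∨ (F ∧ F)) ∧ ¬¬¬x0) ∨ ¬(¬F ∧ ((x1 ∨ T) ∧ x1))
  step 3: ((¬F ∧ ¬(F ∧ F)) ∧ ¬¬¬x0) ∨ ¬(¬F ∧ ((x1 ∨ T) ∧ x1))
  step 4: ((T ∧ ¬(F ∧ F)) ∧ ¬¬¬x0) ∨ ¬(¬F ∧ ((x1 ∨ T) ∧ x1))
  step 5: (¬(F ∧ F) ∧ ¬¬¬x0) ∨ ¬(¬F ∧ ((x1 ∨ T) ∧ x1))
  step 6: ((¬F ∨ ¬F) ∧ ¬¬¬x0) ∨ ¬(¬F ∧ ((x1 ∨ T) ∧ x1))
  step 7: (¬F ∧ ¬¬¬x0) ∨ ¬(¬F ∧ ((x1 ∨ T) ∧ x1))
  step 8: (T ∧ ¬¬¬x0) ∨ ¬(¬F ∧ ((x1 ∨ T) ∧ x1))
  step 9: ¬¬¬x0 ∨ ¬(¬F ∧ ((x1 ∨ T) ∧ x1))
  step 10: ¬x0 ∨ ¬(¬F ∧ ((x1 ∨ T) ∧ x1))
  step 11: ¬x0 ∨ (¬¬F ∨ ¬((x1 ∨ T) ∧ x1))
  step 12: ¬x0 ∨ (F ∨ ¬((x1 ∨ T) ∧ x1))
  step 13: ¬x0 ∨ ¬((x1 ∨ T) ∧ x1)
  step 14: ¬x0 ∨ (¬(x1 ∨ T) ∨ ¬x1)
  step 15: ¬x0 ∨ ((¬x1 ∧ ¬T) ∨ ¬x1)
  step 16: ¬x0 ∨ ((¬x1 ∧ F) ∨ ¬x1)
  step 17: ¬x0 ∨ (F ∨ ¬x1)
  step 18: ¬x0 ∨ ¬x1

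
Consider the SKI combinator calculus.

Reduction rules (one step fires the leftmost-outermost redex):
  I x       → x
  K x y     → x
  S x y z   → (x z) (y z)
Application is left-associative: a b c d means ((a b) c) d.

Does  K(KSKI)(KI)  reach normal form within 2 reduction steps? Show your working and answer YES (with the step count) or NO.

  start: K(KSKI)(KI)
  →1  KSKI
  →2  SI

Answer: YES — reaches normal form SI in 2 ≤ 2 steps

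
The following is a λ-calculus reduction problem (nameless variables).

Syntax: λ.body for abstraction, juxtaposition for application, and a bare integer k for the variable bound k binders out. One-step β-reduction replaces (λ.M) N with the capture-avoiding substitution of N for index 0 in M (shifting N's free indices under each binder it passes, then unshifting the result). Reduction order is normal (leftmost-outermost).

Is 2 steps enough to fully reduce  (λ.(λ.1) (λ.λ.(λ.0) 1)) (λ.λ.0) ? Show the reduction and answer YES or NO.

  start: (λ.(λ.1) (λ.λ.(λ.0) 1)) (λ.λ.0)
  →1  (λ.λ.λ.0) (λ.λ.(λ.0) 1)
  →2  λ.λ.0

Answer: YES — reaches normal form λ.λ.0 in 2 ≤ 2 steps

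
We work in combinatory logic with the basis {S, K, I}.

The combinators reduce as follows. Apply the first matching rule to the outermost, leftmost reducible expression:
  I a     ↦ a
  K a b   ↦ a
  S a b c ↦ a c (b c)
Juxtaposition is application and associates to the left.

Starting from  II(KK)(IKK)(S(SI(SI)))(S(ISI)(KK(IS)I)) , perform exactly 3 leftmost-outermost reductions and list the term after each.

Answer: after 3 steps: K(S(SI(SI)))(S(ISI)(KK(IS)I))

Derivation:
  start: II(KK)(IKK)(S(SI(SI)))(S(ISI)(KK(IS)I))
  →1  I(KK)(IKK)(S(SI(SI)))(S(ISI)(KK(IS)I))
  →2  KK(IKK)(S(SI(SI)))(S(ISI)(KK(IS)I))
  →3  K(S(SI(SI)))(S(ISI)(KK(IS)I))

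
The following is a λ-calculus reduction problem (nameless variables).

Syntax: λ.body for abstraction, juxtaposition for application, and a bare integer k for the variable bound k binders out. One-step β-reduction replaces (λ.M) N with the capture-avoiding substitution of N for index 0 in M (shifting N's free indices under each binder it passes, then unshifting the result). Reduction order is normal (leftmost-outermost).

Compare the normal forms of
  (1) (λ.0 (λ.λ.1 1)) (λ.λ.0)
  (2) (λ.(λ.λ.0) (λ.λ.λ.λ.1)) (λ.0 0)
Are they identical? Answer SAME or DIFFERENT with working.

Answer: SAME — A ⇓ λ.0, B ⇓ λ.0

Working:
Term A:
  start: (λ.0 (λ.λ.1 1)) (λ.λ.0)
  [1] (λ.λ.0) (λ.λ.1 1)
  [2] λ.0

Term B:
  start: (λ.(λ.λ.0) (λ.λ.λ.λ.1)) (λ.0 0)
  [1] (λ.λ.0) (λ.λ.λ.λ.1)
  [2] λ.0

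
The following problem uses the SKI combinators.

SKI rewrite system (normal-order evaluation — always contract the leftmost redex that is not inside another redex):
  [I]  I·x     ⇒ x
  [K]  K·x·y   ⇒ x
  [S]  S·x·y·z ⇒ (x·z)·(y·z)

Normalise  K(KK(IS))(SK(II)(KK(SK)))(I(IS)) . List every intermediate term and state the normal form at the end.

  start: K(KK(IS))(SK(II)(KK(SK)))(I(IS))
  step 1: KK(IS)(I(IS))
  step 2: K(I(IS))
  step 3: K(IS)
  step 4: KS

Answer: normal form = KS  (in 4 steps)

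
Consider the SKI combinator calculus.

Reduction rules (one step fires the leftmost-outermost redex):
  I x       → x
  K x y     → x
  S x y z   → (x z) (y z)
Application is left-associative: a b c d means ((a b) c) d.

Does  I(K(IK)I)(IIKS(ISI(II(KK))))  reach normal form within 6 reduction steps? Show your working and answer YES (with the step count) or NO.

  start: I(K(IK)I)(IIKS(ISI(II(KK))))
  step 1: K(IK)I(IIKS(ISI(II(KK))))
  step 2: IK(IIKS(ISI(II(KK))))
  step 3: K(IIKS(ISI(II(KK))))
  step 4: K(IKS(ISI(II(KK))))
  step 5: K(KS(ISI(II(KK))))
  step 6: KS

Answer: YES — reaches normal form KS in 6 ≤ 6 steps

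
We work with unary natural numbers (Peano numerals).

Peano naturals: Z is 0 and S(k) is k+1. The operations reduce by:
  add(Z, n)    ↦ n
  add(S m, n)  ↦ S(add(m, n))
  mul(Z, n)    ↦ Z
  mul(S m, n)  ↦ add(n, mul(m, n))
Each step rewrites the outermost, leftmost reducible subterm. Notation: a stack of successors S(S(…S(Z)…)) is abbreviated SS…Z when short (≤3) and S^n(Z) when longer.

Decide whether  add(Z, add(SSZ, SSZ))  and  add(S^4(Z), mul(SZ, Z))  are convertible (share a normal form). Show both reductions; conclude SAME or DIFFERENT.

Answer: SAME — A ⇓ S^4(Z), B ⇓ S^4(Z)

Reduction:
Term A:
  start: add(Z, add(SSZ, SSZ))
  [1] add(SSZ, SSZ)
  [2] S(add(SZ, SSZ))
  [3] S(S(add(Z, SSZ)))
  [4] S^4(Z)

Term B:
  start: add(S^4(Z), mul(SZ, Z))
  [1] S(add(SSSZ, mul(SZ, Z)))
  [2] S(S(add(SSZ, mul(SZ, Z))))
  [3] S(S(S(add(SZ, mul(SZ, Z)))))
  [4] S(S(S(S(add(Z, mul(SZ, Z))))))
  [5] S(S(S(S(mul(SZ, Z)))))
  [6] S(S(S(S(add(Z, mul(Z, Z))))))
  [7] S(S(S(S(mul(Z, Z)))))
  [8] S^4(Z)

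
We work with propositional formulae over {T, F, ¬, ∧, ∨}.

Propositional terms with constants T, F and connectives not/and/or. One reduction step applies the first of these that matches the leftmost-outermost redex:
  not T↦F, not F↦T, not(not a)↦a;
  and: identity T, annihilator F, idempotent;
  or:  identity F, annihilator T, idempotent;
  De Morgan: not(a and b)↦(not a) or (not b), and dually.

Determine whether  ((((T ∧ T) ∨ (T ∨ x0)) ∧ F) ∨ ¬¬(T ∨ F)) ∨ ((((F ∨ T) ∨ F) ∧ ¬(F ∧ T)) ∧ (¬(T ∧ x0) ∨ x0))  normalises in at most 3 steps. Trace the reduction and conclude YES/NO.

  start: ((((T ∧ T) ∨ (T ∨ x0)) ∧ F) ∨ ¬¬(T ∨ F)) ∨ ((((F ∨ T) ∨ F) ∧ ¬(F ∧ T)) ∧ (¬(T ∧ x0) ∨ x0))
  [1] (F ∨ ¬¬(T ∨ F)) ∨ ((((F ∨ T) ∨ F) ∧ ¬(F ∧ T)) ∧ (¬(T ∧ x0) ∨ x0))
  [2] ¬¬(T ∨ F) ∨ ((((F ∨ T) ∨ F) ∧ ¬(F ∧ T)) ∧ (¬(T ∧ x0) ∨ x0))
  [3] (T ∨ F) ∨ ((((F ∨ T) ∨ F) ∧ ¬(F ∧ T)) ∧ (¬(T ∧ x0) ∨ x0))

Answer: NO — after 3 steps the term is (T ∨ F) ∨ ((((F ∨ T) ∨ F) ∧ ¬(F ∧ T)) ∧ (¬(T ∧ x0) ∨ x0)), not yet normal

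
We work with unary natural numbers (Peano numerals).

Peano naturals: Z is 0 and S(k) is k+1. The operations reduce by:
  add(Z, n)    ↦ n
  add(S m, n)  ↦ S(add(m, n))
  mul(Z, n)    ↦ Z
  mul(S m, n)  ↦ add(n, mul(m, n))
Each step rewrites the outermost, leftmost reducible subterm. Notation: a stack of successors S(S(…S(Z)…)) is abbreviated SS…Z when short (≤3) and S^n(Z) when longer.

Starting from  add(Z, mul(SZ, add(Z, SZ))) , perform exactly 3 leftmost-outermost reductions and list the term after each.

Answer: after 3 steps: add(SZ, mul(Z, add(Z, SZ)))

Derivation:
  start: add(Z, mul(SZ, add(Z, SZ)))
  [1] mul(SZ, add(Z, SZ))
  [2] add(add(Z, SZ), mul(Z, add(Z, SZ)))
  [3] add(SZ, mul(Z, add(Z, SZ)))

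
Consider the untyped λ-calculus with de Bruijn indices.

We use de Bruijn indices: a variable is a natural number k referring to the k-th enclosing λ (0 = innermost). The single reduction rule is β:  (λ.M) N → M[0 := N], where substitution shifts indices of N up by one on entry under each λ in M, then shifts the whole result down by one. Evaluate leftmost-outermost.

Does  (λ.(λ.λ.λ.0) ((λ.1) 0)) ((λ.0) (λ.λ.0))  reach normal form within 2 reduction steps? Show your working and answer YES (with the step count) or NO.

  start: (λ.(λ.λ.λ.0) ((λ.1) 0)) ((λ.0) (λ.λ.0))
  →1  (λ.λ.λ.0) ((λ.(λ.0) (λ.λ.0)) ((λ.0) (λ.λ.0)))
  →2  λ.λ.0

Answer: YES — reaches normal form λ.λ.0 in 2 ≤ 2 steps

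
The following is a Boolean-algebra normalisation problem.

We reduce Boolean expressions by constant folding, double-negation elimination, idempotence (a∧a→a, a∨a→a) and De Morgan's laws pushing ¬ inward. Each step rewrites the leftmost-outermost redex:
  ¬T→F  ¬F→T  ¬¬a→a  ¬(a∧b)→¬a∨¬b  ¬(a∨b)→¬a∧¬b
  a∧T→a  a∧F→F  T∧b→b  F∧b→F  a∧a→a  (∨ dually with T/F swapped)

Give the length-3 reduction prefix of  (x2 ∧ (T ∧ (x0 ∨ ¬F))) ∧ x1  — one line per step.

  start: (x2 ∧ (T ∧ (x0 ∨ ¬F))) ∧ x1
  [1] (x2 ∧ (x0 ∨ ¬F)) ∧ x1
  [2] (x2 ∧ (x0 ∨ T)) ∧ x1
  [3] (x2 ∧ T) ∧ x1

Answer: after 3 steps: (x2 ∧ T) ∧ x1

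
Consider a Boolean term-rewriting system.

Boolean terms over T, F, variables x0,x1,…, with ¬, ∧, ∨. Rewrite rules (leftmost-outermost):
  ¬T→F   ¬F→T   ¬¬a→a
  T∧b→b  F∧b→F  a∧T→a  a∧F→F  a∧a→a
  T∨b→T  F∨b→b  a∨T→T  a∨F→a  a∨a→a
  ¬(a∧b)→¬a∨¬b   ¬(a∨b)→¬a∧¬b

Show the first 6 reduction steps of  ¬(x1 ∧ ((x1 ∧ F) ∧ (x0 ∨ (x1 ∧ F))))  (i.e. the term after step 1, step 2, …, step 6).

  start: ¬(x1 ∧ ((x1 ∧ F) ∧ (x0 ∨ (x1 ∧ F))))
  →1  ¬x1 ∨ ¬((x1 ∧ F) ∧ (x0 ∨ (x1 ∧ F)))
  →2  ¬x1 ∨ (¬(x1 ∧ F) ∨ ¬(x0 ∨ (x1 ∧ F)))
  →3  ¬x1 ∨ ((¬x1 ∨ ¬F) ∨ ¬(x0 ∨ (x1 ∧ F)))
  →4  ¬x1 ∨ ((¬x1 ∨ T) ∨ ¬(x0 ∨ (x1 ∧ F)))
  →5  ¬x1 ∨ (T ∨ ¬(x0 ∨ (x1 ∧ F)))
  →6  ¬x1 ∨ T

Answer: after 6 steps: ¬x1 ∨ T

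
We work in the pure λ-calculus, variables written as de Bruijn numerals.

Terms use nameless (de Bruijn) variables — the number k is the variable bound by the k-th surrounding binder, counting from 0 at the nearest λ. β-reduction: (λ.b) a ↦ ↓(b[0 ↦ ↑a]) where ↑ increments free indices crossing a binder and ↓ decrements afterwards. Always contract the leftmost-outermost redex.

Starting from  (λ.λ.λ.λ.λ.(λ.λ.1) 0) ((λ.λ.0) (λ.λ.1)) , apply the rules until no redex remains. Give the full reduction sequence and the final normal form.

Answer: normal form = λ.λ.λ.λ.λ.1  (in 2 steps)

Working:
  start: (λ.λ.λ.λ.λ.(λ.λ.1) 0) ((λ.λ.0) (λ.λ.1))
  [1] λ.λ.λ.λ.(λ.λ.1) 0
  [2] λ.λ.λ.λ.λ.1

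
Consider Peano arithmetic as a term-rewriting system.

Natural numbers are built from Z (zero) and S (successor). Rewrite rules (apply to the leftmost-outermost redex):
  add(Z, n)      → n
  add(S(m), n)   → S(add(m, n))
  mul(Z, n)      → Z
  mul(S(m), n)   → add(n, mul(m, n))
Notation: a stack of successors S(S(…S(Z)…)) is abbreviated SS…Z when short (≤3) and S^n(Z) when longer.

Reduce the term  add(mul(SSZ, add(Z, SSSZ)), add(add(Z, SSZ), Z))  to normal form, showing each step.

  start: add(mul(SSZ, add(Z, SSSZ)), add(add(Z, SSZ), Z))
  →1  add(add(add(Z, SSSZ), mul(SZ, add(Z, SSSZ))), add(add(Z, SSZ), Z))
  →2  add(add(SSSZ, mul(SZ, add(Z, SSSZ))), add(add(Z, SSZ), Z))
  →3  add(S(add(SSZ, mul(SZ, add(Z, SSSZ)))), add(add(Z, SSZ), Z))
  →4  S(add(add(SSZ, mul(SZ, add(Z, SSSZ))), add(add(Z, SSZ), Z)))
  →5  S(add(S(add(SZ, mul(SZ, add(Z, SSSZ)))), add(add(Z, SSZ), Z)))
  →6  S(S(add(add(SZ, mul(SZ, add(Z, SSSZ))), add(add(Z, SSZ), Z))))
  →7  S(S(add(S(add(Z, mul(SZ, add(Z, SSSZ)))), add(add(Z, SSZ), Z))))
  →8  S(S(S(add(add(Z, mul(SZ, add(Z, SSSZ))), add(add(Z, SSZ), Z)))))
  →9  S(S(S(add(mul(SZ, add(Z, SSSZ)), add(add(Z, SSZ), Z)))))
  →10  S(S(S(add(add(add(Z, SSSZ), mul(Z, add(Z, SSSZ))), add(add(Z, SSZ), Z)))))
  →11  S(S(S(add(add(SSSZ, mul(Z, add(Z, SSSZ))), add(add(Z, SSZ), Z)))))
  →12  S(S(S(add(S(add(SSZ, mul(Z, add(Z, SSSZ)))), add(add(Z, SSZ), Z)))))
  →13  S(S(S(S(add(add(SSZ, mul(Z, add(Z, SSSZ))), add(add(Z, SSZ), Z))))))
  →14  S(S(S(S(add(S(add(SZ, mul(Z, add(Z, SSSZ)))), add(add(Z, SSZ), Z))))))
  →15  S(S(S(S(S(add(add(SZ, mul(Z, add(Z, SSSZ))), add(add(Z, SSZ), Z)))))))
  →16  S(S(S(S(S(add(S(add(Z, mul(Z, add(Z, SSSZ)))), add(add(Z, SSZ), Z)))))))
  →17  S(S(S(S(S(S(add(add(Z, mul(Z, add(Z, SSSZ))), add(add(Z, SSZ), Z))))))))
  →18  S(S(S(S(S(S(add(mul(Z, add(Z, SSSZ)), add(add(Z, SSZ), Z))))))))
  →19  S(S(S(S(S(S(add(Z, add(add(Z, SSZ), Z))))))))
  →20  S(S(S(S(S(S(add(add(Z, SSZ), Z)))))))
  →21  S(S(S(S(S(S(add(SSZ, Z)))))))
  →22  S(S(S(S(S(S(S(add(SZ, Z))))))))
  →23  S(S(S(S(S(S(S(S(add(Z, Z)))))))))
  →24  S^8(Z)

Answer: normal form = S^8(Z)  (in 24 steps)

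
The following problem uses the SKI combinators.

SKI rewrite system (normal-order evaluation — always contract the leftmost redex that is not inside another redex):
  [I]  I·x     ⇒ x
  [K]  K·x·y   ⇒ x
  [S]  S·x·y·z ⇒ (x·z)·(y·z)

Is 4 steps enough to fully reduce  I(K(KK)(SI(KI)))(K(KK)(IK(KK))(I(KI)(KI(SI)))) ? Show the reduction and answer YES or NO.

Answer: YES — reaches normal form K in 3 ≤ 4 steps

Derivation:
  start: I(K(KK)(SI(KI)))(K(KK)(IK(KK))(I(KI)(KI(SI))))
  step 1: K(KK)(SI(KI))(K(KK)(IK(KK))(I(KI)(KI(SI))))
  step 2: KK(K(KK)(IK(KK))(I(KI)(KI(SI))))
  step 3: K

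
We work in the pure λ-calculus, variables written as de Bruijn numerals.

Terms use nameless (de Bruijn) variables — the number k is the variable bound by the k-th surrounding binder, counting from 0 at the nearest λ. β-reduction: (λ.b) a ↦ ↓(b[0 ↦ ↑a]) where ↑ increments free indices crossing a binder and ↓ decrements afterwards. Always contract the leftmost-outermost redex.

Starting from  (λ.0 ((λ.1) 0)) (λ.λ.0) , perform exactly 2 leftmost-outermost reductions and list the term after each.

  start: (λ.0 ((λ.1) 0)) (λ.λ.0)
  →1  (λ.λ.0) ((λ.λ.λ.0) (λ.λ.0))
  →2  λ.0

Answer: after 2 steps: λ.0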